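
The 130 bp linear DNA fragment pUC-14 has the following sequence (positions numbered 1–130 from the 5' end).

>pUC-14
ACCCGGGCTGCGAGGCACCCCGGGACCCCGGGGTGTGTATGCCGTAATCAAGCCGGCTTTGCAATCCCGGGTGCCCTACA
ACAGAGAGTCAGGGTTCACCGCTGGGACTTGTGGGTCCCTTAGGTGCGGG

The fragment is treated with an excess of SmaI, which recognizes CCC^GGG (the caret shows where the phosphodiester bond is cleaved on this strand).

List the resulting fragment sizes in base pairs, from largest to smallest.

SmaI sites (CCCGGG) start at positions 2, 19, 27, 66.
SmaI cuts after base 3 of each site, so after positions 4, 21, 29, 68.
Linear molecule, 4 cuts → 5 fragments:
  1–4 → 4 bp
  5–21 → 17 bp
  22–29 → 8 bp
  30–68 → 39 bp
  69–130 → 62 bp
Sorted largest to smallest: 62, 39, 17, 8, 4 bp.

62, 39, 17, 8, 4 bp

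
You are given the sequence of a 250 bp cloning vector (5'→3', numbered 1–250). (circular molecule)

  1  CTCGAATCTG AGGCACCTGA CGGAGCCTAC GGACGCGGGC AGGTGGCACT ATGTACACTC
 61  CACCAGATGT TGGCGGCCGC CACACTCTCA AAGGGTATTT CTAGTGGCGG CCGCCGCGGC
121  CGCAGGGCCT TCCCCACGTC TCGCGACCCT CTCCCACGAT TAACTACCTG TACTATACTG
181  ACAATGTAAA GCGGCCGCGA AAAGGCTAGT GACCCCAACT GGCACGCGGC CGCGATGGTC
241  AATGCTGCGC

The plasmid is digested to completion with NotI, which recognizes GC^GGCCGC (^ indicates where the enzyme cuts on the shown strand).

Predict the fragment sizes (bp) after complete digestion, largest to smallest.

NotI sites (GCGGCCGC) start at positions 73, 107, 116, 191, 226.
NotI cuts after base 2 of each site, so after positions 74, 108, 117, 192, 227.
Circular molecule, 5 cuts → 5 fragments:
  75–108 → 34 bp
  109–117 → 9 bp
  118–192 → 75 bp
  193–227 → 35 bp
  228–250 then 1–74 → 23 + 74 = 97 bp
Sorted largest to smallest: 97, 75, 35, 34, 9 bp.

97, 75, 35, 34, 9 bp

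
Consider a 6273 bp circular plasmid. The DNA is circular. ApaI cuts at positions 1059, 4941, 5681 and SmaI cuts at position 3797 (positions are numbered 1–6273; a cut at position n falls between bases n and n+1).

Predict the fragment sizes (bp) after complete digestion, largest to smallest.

Combined cut positions (sorted): 1059, 3797, 4941, 5681.
Circular molecule, 4 cuts → 4 fragments:
  3797 − 1059 = 2738 bp
  4941 − 3797 = 1144 bp
  5681 − 4941 = 740 bp
  wrap: 6273 − 5681 + 1059 = 1651 bp
Sorted largest to smallest: 2738, 1651, 1144, 740 bp.

2738, 1651, 1144, 740 bp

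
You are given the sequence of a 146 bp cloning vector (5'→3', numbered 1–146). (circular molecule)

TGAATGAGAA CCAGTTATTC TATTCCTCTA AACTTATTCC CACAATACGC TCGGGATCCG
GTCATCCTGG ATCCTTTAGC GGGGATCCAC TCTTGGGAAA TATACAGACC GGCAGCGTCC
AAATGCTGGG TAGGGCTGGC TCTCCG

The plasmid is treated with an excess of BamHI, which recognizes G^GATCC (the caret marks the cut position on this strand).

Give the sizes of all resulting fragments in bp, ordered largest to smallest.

117, 15, 14 bp

BamHI sites (GGATCC) start at positions 54, 69, 83.
BamHI cuts after the first base of each site, so after positions 54, 69, 83.
Circular molecule, 3 cuts → 3 fragments:
  55–69 → 15 bp
  70–83 → 14 bp
  84–146 then 1–54 → 63 + 54 = 117 bp
Sorted largest to smallest: 117, 15, 14 bp.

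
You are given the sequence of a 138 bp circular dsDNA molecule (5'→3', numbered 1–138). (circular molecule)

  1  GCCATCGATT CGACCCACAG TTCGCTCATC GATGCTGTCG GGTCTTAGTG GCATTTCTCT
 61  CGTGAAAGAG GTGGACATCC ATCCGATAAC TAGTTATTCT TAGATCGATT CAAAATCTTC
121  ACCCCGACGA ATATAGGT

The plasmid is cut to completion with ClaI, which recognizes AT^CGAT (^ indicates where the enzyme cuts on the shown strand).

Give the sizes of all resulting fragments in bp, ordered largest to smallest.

76, 38, 24 bp

ClaI sites (ATCGAT) start at positions 4, 28, 104.
ClaI cuts after base 2 of each site, so after positions 5, 29, 105.
Circular molecule, 3 cuts → 3 fragments:
  6–29 → 24 bp
  30–105 → 76 bp
  106–138 then 1–5 → 33 + 5 = 38 bp
Sorted largest to smallest: 76, 38, 24 bp.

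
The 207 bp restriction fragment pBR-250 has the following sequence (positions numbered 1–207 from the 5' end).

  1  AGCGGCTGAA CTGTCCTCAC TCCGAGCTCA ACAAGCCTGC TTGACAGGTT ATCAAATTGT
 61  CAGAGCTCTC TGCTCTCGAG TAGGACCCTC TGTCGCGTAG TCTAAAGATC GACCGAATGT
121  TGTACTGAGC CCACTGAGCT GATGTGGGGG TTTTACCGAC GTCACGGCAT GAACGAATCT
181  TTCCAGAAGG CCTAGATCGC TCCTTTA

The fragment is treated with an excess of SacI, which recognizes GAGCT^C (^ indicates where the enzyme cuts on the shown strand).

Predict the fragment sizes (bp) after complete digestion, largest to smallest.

140, 39, 28 bp

SacI sites (GAGCTC) start at positions 24, 63.
SacI cuts after base 5 of each site (before the last base), so after positions 28, 67.
Linear molecule, 2 cuts → 3 fragments:
  1–28 → 28 bp
  29–67 → 39 bp
  68–207 → 140 bp
Sorted largest to smallest: 140, 39, 28 bp.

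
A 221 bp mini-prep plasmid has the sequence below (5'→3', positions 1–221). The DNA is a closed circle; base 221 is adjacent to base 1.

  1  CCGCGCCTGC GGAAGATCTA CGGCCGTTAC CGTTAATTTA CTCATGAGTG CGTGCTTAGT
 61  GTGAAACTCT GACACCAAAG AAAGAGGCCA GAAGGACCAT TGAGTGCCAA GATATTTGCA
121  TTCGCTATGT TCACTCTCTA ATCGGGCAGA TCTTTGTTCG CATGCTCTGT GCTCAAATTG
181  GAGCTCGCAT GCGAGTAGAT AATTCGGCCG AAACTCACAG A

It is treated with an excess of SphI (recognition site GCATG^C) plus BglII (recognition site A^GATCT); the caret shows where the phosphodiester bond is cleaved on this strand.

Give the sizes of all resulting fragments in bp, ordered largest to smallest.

134, 44, 27, 16 bp

SphI sites (GCATGC) start at positions 160, 187.
SphI cuts after base 5 of each site (before the last base), so after positions 164, 191.
BglII sites (AGATCT) start at positions 14, 148.
BglII cuts after the first base of each site, so after positions 14, 148.
Combined cut positions: 14, 148, 164, 191.
Circular molecule, 4 cuts → 4 fragments:
  15–148 → 134 bp
  149–164 → 16 bp
  165–191 → 27 bp
  192–221 then 1–14 → 30 + 14 = 44 bp
Sorted largest to smallest: 134, 44, 27, 16 bp.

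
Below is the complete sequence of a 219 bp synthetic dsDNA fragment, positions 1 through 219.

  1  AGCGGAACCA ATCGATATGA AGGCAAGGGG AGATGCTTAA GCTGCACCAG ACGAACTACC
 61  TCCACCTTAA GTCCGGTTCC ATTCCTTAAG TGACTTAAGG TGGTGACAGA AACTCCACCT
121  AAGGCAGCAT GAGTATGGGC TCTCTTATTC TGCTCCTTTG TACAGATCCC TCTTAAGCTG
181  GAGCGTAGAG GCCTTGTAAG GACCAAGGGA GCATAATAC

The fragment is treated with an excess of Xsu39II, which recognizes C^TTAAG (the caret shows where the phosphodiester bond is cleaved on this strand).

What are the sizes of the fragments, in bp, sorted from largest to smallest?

78, 47, 36, 30, 19, 9 bp

Xsu39II sites (CTTAAG) start at positions 36, 66, 85, 94, 172.
Xsu39II cuts after the first base of each site, so after positions 36, 66, 85, 94, 172.
Linear molecule, 5 cuts → 6 fragments:
  1–36 → 36 bp
  37–66 → 30 bp
  67–85 → 19 bp
  86–94 → 9 bp
  95–172 → 78 bp
  173–219 → 47 bp
Sorted largest to smallest: 78, 47, 36, 30, 19, 9 bp.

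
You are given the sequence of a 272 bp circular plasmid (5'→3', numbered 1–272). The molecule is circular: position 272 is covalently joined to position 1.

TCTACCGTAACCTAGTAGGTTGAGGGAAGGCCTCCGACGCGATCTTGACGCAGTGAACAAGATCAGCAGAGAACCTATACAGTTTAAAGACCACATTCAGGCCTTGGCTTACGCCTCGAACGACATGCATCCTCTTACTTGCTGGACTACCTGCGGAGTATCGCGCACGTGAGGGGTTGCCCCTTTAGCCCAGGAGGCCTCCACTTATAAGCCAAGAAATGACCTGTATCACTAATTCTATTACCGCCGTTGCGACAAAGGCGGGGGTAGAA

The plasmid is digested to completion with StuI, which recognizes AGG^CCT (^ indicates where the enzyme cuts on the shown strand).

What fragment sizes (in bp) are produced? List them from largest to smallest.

StuI sites (AGGCCT) start at positions 28, 99, 195.
StuI cuts after base 3 of each site, so after positions 30, 101, 197.
Circular molecule, 3 cuts → 3 fragments:
  31–101 → 71 bp
  102–197 → 96 bp
  198–272 then 1–30 → 75 + 30 = 105 bp
Sorted largest to smallest: 105, 96, 71 bp.

105, 96, 71 bp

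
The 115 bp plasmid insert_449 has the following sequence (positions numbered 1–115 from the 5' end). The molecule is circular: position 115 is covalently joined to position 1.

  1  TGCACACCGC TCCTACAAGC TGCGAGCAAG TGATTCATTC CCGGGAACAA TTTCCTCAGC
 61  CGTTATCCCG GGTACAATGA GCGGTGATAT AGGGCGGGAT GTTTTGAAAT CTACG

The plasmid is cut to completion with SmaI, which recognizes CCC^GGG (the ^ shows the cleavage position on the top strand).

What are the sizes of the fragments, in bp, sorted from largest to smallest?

SmaI sites (CCCGGG) start at positions 40, 67.
SmaI cuts after base 3 of each site, so after positions 42, 69.
Circular molecule, 2 cuts → 2 fragments:
  43–69 → 27 bp
  70–115 then 1–42 → 46 + 42 = 88 bp
Sorted largest to smallest: 88, 27 bp.

88, 27 bp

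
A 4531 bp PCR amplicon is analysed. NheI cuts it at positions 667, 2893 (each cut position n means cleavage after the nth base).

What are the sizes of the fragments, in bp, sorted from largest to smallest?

2226, 1638, 667 bp

Linear molecule, 2 cuts → 3 fragments:
  667 − 0 = 667 bp
  2893 − 667 = 2226 bp
  4531 − 2893 = 1638 bp
Sorted largest to smallest: 2226, 1638, 667 bp.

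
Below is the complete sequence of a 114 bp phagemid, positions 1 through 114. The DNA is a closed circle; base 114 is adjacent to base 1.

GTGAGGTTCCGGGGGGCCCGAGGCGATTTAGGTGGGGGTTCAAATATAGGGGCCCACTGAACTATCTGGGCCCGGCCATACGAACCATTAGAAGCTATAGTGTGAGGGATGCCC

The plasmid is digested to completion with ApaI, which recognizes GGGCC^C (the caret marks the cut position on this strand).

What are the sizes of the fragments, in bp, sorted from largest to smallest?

ApaI sites (GGGCCC) start at positions 14, 50, 68.
ApaI cuts after base 5 of each site (before the last base), so after positions 18, 54, 72.
Circular molecule, 3 cuts → 3 fragments:
  19–54 → 36 bp
  55–72 → 18 bp
  73–114 then 1–18 → 42 + 18 = 60 bp
Sorted largest to smallest: 60, 36, 18 bp.

60, 36, 18 bp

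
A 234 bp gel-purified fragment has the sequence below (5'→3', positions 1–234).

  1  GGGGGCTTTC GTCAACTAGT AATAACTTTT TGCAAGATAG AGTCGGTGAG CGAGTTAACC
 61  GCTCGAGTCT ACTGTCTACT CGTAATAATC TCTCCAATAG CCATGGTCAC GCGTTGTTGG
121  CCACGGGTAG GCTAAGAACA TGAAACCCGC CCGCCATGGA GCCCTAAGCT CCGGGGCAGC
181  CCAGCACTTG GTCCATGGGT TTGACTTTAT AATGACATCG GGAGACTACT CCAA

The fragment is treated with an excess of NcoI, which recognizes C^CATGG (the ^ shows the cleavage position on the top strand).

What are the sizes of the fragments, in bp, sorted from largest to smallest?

101, 53, 41, 39 bp

NcoI sites (CCATGG) start at positions 101, 154, 193.
NcoI cuts after the first base of each site, so after positions 101, 154, 193.
Linear molecule, 3 cuts → 4 fragments:
  1–101 → 101 bp
  102–154 → 53 bp
  155–193 → 39 bp
  194–234 → 41 bp
Sorted largest to smallest: 101, 53, 41, 39 bp.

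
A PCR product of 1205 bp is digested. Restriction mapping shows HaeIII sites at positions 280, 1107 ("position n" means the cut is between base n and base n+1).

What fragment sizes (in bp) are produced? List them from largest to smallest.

827, 280, 98 bp

Linear molecule, 2 cuts → 3 fragments:
  280 − 0 = 280 bp
  1107 − 280 = 827 bp
  1205 − 1107 = 98 bp
Sorted largest to smallest: 827, 280, 98 bp.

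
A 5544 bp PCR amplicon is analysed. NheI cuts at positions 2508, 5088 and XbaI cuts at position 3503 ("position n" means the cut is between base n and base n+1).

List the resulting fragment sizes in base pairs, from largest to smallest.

Combined cut positions (sorted): 2508, 3503, 5088.
Linear molecule, 3 cuts → 4 fragments:
  2508 − 0 = 2508 bp
  3503 − 2508 = 995 bp
  5088 − 3503 = 1585 bp
  5544 − 5088 = 456 bp
Sorted largest to smallest: 2508, 1585, 995, 456 bp.

2508, 1585, 995, 456 bp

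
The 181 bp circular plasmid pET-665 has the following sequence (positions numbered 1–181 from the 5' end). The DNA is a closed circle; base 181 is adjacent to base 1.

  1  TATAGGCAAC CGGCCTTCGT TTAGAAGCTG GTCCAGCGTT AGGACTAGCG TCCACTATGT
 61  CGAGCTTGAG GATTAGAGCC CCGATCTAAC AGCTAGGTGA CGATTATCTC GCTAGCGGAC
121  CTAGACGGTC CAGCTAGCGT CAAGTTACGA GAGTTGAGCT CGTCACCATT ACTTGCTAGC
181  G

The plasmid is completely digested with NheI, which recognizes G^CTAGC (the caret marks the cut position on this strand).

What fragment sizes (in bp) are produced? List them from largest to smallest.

NheI sites (GCTAGC) start at positions 111, 133, 175.
NheI cuts after the first base of each site, so after positions 111, 133, 175.
Circular molecule, 3 cuts → 3 fragments:
  112–133 → 22 bp
  134–175 → 42 bp
  176–181 then 1–111 → 6 + 111 = 117 bp
Sorted largest to smallest: 117, 42, 22 bp.

117, 42, 22 bp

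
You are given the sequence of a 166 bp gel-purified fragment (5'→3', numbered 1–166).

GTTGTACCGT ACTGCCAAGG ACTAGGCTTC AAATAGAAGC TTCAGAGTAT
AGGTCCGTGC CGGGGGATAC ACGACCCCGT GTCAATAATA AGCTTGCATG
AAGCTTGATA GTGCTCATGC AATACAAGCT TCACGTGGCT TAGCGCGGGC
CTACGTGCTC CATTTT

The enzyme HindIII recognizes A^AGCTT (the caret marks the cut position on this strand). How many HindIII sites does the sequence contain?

AAGCTT occurs starting at positions 37, 90, 101, 126.
HindIII cuts at 4 sites.

4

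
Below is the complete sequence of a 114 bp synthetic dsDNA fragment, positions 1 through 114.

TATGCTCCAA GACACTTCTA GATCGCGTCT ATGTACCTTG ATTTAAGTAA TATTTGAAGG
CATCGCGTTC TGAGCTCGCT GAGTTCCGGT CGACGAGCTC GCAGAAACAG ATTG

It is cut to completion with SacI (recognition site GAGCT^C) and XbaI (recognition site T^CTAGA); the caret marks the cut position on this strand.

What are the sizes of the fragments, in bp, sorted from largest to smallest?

SacI sites (GAGCTC) start at positions 72, 95.
SacI cuts after base 5 of each site (before the last base), so after positions 76, 99.
The XbaI site (TCTAGA) starts at position 17.
XbaI cuts after the first base of each site, so after position 17.
Combined cut positions: 17, 76, 99.
Linear molecule, 3 cuts → 4 fragments:
  1–17 → 17 bp
  18–76 → 59 bp
  77–99 → 23 bp
  100–114 → 15 bp
Sorted largest to smallest: 59, 23, 17, 15 bp.

59, 23, 17, 15 bp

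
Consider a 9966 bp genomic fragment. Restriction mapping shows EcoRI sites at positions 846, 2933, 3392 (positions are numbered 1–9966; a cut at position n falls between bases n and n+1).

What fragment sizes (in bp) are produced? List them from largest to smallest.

Linear molecule, 3 cuts → 4 fragments:
  846 − 0 = 846 bp
  2933 − 846 = 2087 bp
  3392 − 2933 = 459 bp
  9966 − 3392 = 6574 bp
Sorted largest to smallest: 6574, 2087, 846, 459 bp.

6574, 2087, 846, 459 bp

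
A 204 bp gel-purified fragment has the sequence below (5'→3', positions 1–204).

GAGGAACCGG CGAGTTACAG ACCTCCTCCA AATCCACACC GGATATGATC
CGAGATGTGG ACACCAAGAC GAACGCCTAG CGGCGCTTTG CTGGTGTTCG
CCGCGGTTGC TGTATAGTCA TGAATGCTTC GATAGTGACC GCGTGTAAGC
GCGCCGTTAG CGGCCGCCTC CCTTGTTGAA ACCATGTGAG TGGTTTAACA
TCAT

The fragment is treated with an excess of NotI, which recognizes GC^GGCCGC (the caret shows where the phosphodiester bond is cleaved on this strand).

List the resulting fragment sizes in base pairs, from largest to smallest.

The NotI site (GCGGCCGC) starts at position 160.
NotI cuts after base 2 of each site, so after position 161.
Linear molecule, 1 cut → 2 fragments:
  1–161 → 161 bp
  162–204 → 43 bp
Sorted largest to smallest: 161, 43 bp.

161, 43 bp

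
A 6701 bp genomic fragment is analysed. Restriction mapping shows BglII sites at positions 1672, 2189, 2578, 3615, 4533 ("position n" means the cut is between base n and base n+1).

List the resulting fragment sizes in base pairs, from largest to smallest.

2168, 1672, 1037, 918, 517, 389 bp

Linear molecule, 5 cuts → 6 fragments:
  1672 − 0 = 1672 bp
  2189 − 1672 = 517 bp
  2578 − 2189 = 389 bp
  3615 − 2578 = 1037 bp
  4533 − 3615 = 918 bp
  6701 − 4533 = 2168 bp
Sorted largest to smallest: 2168, 1672, 1037, 918, 517, 389 bp.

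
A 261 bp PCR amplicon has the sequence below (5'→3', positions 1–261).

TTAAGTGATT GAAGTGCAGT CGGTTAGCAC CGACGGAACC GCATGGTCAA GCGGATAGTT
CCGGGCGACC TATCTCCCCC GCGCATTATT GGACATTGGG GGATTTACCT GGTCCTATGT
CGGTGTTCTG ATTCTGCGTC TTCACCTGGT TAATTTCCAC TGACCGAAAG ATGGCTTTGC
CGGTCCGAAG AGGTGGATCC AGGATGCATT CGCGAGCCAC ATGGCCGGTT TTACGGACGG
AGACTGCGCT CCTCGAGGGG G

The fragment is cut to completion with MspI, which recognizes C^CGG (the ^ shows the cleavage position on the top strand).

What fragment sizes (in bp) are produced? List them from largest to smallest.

MspI sites (CCGG) start at positions 61, 180, 225.
MspI cuts after the first base of each site, so after positions 61, 180, 225.
Linear molecule, 3 cuts → 4 fragments:
  1–61 → 61 bp
  62–180 → 119 bp
  181–225 → 45 bp
  226–261 → 36 bp
Sorted largest to smallest: 119, 61, 45, 36 bp.

119, 61, 45, 36 bp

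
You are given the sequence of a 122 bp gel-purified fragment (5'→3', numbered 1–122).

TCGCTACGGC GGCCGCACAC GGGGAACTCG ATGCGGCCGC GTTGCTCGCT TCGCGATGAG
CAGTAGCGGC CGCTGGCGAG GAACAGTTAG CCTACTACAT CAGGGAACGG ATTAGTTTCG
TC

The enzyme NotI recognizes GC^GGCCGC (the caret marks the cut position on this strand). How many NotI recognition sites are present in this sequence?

3

GCGGCCGC occurs starting at positions 9, 33, 66.
NotI cuts at 3 sites.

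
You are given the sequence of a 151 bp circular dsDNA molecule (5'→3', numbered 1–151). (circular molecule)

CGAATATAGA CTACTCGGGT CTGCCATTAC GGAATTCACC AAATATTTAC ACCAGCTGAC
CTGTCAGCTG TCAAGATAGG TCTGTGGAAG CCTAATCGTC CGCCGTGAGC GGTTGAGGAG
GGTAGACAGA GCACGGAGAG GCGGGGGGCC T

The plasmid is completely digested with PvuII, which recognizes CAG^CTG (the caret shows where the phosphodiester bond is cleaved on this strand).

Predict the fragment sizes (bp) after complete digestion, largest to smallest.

PvuII sites (CAGCTG) start at positions 53, 65.
PvuII cuts after base 3 of each site, so after positions 55, 67.
Circular molecule, 2 cuts → 2 fragments:
  56–67 → 12 bp
  68–151 then 1–55 → 84 + 55 = 139 bp
Sorted largest to smallest: 139, 12 bp.

139, 12 bp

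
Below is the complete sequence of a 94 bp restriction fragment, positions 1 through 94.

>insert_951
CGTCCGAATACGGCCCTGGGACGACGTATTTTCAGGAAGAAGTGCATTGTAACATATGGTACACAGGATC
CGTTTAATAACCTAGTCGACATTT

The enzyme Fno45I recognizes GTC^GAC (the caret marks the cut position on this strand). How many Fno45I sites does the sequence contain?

GTCGAC occurs starting at position 85.
Fno45I cuts at 1 site.

1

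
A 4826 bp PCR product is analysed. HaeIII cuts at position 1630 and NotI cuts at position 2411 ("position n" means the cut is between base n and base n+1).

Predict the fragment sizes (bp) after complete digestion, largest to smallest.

2415, 1630, 781 bp

Combined cut positions (sorted): 1630, 2411.
Linear molecule, 2 cuts → 3 fragments:
  1630 − 0 = 1630 bp
  2411 − 1630 = 781 bp
  4826 − 2411 = 2415 bp
Sorted largest to smallest: 2415, 1630, 781 bp.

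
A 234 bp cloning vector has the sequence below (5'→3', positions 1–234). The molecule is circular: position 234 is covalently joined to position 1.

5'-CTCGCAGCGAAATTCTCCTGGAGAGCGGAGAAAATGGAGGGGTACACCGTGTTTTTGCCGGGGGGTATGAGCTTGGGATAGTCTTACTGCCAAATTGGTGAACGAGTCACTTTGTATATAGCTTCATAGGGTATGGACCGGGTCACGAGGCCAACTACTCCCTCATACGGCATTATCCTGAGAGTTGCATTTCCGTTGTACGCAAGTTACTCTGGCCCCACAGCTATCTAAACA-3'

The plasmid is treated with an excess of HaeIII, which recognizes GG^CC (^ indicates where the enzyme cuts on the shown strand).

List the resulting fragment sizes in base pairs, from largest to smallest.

HaeIII sites (GGCC) start at positions 149, 214.
HaeIII cuts after base 2 of each site, so after positions 150, 215.
Circular molecule, 2 cuts → 2 fragments:
  151–215 → 65 bp
  216–234 then 1–150 → 19 + 150 = 169 bp
Sorted largest to smallest: 169, 65 bp.

169, 65 bp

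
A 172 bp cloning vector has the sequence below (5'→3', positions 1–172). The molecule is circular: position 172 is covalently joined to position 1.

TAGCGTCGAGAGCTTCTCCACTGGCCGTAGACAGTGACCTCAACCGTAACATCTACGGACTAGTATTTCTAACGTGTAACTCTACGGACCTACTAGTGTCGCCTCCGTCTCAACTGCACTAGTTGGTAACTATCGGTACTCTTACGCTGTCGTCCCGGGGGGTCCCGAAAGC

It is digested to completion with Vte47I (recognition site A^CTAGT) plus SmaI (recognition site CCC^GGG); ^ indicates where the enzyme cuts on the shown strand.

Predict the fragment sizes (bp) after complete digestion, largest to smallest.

Vte47I sites (ACTAGT) start at positions 59, 92, 118.
Vte47I cuts after the first base of each site, so after positions 59, 92, 118.
The SmaI site (CCCGGG) starts at position 154.
SmaI cuts after base 3 of each site, so after position 156.
Combined cut positions: 59, 92, 118, 156.
Circular molecule, 4 cuts → 4 fragments:
  60–92 → 33 bp
  93–118 → 26 bp
  119–156 → 38 bp
  157–172 then 1–59 → 16 + 59 = 75 bp
Sorted largest to smallest: 75, 38, 33, 26 bp.

75, 38, 33, 26 bp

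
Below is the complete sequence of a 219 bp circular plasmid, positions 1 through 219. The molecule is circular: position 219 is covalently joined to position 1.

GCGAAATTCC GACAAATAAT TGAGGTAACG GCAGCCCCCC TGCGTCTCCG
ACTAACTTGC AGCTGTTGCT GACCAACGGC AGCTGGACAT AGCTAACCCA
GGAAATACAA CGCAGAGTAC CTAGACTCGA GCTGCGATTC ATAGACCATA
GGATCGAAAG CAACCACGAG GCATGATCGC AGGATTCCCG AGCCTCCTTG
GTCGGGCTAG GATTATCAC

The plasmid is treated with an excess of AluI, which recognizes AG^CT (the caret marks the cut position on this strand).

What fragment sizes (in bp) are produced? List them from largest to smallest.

150, 39, 20, 10 bp

AluI sites (AGCT) start at positions 61, 81, 91, 130.
AluI cuts after base 2 of each site, so after positions 62, 82, 92, 131.
Circular molecule, 4 cuts → 4 fragments:
  63–82 → 20 bp
  83–92 → 10 bp
  93–131 → 39 bp
  132–219 then 1–62 → 88 + 62 = 150 bp
Sorted largest to smallest: 150, 39, 20, 10 bp.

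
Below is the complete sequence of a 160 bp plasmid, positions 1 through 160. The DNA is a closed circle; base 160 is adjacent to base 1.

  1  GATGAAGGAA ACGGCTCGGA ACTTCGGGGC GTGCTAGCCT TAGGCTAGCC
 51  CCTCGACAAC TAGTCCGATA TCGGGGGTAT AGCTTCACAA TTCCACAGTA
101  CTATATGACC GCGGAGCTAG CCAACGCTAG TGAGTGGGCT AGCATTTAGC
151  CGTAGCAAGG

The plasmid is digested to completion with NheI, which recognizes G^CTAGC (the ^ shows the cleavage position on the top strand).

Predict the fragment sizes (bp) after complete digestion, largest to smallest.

NheI sites (GCTAGC) start at positions 33, 44, 116, 138.
NheI cuts after the first base of each site, so after positions 33, 44, 116, 138.
Circular molecule, 4 cuts → 4 fragments:
  34–44 → 11 bp
  45–116 → 72 bp
  117–138 → 22 bp
  139–160 then 1–33 → 22 + 33 = 55 bp
Sorted largest to smallest: 72, 55, 22, 11 bp.

72, 55, 22, 11 bp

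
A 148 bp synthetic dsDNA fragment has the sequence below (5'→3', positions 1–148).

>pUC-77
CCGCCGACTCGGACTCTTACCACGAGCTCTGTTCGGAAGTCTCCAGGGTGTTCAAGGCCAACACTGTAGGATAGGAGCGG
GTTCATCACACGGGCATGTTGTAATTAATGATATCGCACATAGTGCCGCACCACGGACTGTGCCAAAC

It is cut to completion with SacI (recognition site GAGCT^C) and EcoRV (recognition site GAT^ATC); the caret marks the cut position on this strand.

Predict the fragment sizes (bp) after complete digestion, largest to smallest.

84, 36, 28 bp

The SacI site (GAGCTC) starts at position 24.
SacI cuts after base 5 of each site (before the last base), so after position 28.
The EcoRV site (GATATC) starts at position 110.
EcoRV cuts after base 3 of each site, so after position 112.
Combined cut positions: 28, 112.
Linear molecule, 2 cuts → 3 fragments:
  1–28 → 28 bp
  29–112 → 84 bp
  113–148 → 36 bp
Sorted largest to smallest: 84, 36, 28 bp.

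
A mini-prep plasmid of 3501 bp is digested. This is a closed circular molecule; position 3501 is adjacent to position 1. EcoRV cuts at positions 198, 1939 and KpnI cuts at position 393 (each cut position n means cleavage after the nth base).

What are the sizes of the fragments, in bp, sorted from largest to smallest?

Combined cut positions (sorted): 198, 393, 1939.
Circular molecule, 3 cuts → 3 fragments:
  393 − 198 = 195 bp
  1939 − 393 = 1546 bp
  wrap: 3501 − 1939 + 198 = 1760 bp
Sorted largest to smallest: 1760, 1546, 195 bp.

1760, 1546, 195 bp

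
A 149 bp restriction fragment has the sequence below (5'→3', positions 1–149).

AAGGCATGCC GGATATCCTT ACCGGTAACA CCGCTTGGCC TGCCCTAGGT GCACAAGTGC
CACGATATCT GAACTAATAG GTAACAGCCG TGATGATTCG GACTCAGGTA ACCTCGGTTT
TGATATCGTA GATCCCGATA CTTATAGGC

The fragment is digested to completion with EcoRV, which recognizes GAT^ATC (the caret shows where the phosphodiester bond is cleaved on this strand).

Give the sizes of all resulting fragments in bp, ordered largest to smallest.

58, 52, 25, 14 bp

EcoRV sites (GATATC) start at positions 12, 64, 122.
EcoRV cuts after base 3 of each site, so after positions 14, 66, 124.
Linear molecule, 3 cuts → 4 fragments:
  1–14 → 14 bp
  15–66 → 52 bp
  67–124 → 58 bp
  125–149 → 25 bp
Sorted largest to smallest: 58, 52, 25, 14 bp.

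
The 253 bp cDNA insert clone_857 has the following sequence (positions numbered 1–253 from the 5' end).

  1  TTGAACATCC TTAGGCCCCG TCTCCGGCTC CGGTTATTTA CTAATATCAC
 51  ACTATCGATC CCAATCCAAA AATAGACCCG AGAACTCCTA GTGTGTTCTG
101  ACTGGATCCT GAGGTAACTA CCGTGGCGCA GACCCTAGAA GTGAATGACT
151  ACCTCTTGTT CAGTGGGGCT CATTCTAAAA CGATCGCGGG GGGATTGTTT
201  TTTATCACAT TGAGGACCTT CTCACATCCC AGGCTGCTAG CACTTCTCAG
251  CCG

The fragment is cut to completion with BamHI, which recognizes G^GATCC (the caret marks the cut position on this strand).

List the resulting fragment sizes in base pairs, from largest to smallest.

149, 104 bp

The BamHI site (GGATCC) starts at position 104.
BamHI cuts after the first base of each site, so after position 104.
Linear molecule, 1 cut → 2 fragments:
  1–104 → 104 bp
  105–253 → 149 bp
Sorted largest to smallest: 149, 104 bp.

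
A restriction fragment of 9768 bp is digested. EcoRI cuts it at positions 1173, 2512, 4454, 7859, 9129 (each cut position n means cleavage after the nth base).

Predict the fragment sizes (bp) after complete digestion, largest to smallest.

Linear molecule, 5 cuts → 6 fragments:
  1173 − 0 = 1173 bp
  2512 − 1173 = 1339 bp
  4454 − 2512 = 1942 bp
  7859 − 4454 = 3405 bp
  9129 − 7859 = 1270 bp
  9768 − 9129 = 639 bp
Sorted largest to smallest: 3405, 1942, 1339, 1270, 1173, 639 bp.

3405, 1942, 1339, 1270, 1173, 639 bp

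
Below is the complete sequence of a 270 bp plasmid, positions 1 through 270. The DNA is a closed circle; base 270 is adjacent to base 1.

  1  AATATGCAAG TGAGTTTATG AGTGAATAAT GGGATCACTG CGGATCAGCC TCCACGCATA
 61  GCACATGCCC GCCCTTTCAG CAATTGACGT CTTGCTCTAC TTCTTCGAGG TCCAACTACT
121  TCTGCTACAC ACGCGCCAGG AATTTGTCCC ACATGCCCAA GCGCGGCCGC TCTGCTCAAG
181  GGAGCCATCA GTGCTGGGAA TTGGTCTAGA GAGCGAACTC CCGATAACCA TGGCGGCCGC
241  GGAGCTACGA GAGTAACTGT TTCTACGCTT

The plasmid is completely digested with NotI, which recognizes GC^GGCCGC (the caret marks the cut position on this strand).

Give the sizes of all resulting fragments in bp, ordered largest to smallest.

NotI sites (GCGGCCGC) start at positions 163, 233.
NotI cuts after base 2 of each site, so after positions 164, 234.
Circular molecule, 2 cuts → 2 fragments:
  165–234 → 70 bp
  235–270 then 1–164 → 36 + 164 = 200 bp
Sorted largest to smallest: 200, 70 bp.

200, 70 bp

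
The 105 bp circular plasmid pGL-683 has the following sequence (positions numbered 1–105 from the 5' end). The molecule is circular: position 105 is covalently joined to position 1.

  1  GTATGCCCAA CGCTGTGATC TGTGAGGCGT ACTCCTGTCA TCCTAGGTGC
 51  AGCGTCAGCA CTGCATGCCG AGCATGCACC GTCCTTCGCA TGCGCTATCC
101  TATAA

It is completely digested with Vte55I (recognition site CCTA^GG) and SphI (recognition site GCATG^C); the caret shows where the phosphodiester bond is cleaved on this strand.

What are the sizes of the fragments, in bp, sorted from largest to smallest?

The Vte55I site (CCTAGG) starts at position 42.
Vte55I cuts after base 4 of each site, so after position 45.
SphI sites (GCATGC) start at positions 63, 72, 88.
SphI cuts after base 5 of each site (before the last base), so after positions 67, 76, 92.
Combined cut positions: 45, 67, 76, 92.
Circular molecule, 4 cuts → 4 fragments:
  46–67 → 22 bp
  68–76 → 9 bp
  77–92 → 16 bp
  93–105 then 1–45 → 13 + 45 = 58 bp
Sorted largest to smallest: 58, 22, 16, 9 bp.

58, 22, 16, 9 bp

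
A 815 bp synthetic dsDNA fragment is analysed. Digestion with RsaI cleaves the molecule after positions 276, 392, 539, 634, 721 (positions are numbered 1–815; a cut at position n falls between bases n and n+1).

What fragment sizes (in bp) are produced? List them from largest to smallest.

Linear molecule, 5 cuts → 6 fragments:
  276 − 0 = 276 bp
  392 − 276 = 116 bp
  539 − 392 = 147 bp
  634 − 539 = 95 bp
  721 − 634 = 87 bp
  815 − 721 = 94 bp
Sorted largest to smallest: 276, 147, 116, 95, 94, 87 bp.

276, 147, 116, 95, 94, 87 bp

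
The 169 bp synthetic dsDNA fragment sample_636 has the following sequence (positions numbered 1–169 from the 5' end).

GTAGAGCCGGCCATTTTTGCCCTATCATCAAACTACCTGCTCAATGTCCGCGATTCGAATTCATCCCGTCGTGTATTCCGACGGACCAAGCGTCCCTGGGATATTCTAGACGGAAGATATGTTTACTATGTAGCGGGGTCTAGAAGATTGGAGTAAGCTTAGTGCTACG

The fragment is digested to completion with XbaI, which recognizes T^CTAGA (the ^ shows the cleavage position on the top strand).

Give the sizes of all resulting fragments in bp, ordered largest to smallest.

105, 34, 30 bp

XbaI sites (TCTAGA) start at positions 105, 139.
XbaI cuts after the first base of each site, so after positions 105, 139.
Linear molecule, 2 cuts → 3 fragments:
  1–105 → 105 bp
  106–139 → 34 bp
  140–169 → 30 bp
Sorted largest to smallest: 105, 34, 30 bp.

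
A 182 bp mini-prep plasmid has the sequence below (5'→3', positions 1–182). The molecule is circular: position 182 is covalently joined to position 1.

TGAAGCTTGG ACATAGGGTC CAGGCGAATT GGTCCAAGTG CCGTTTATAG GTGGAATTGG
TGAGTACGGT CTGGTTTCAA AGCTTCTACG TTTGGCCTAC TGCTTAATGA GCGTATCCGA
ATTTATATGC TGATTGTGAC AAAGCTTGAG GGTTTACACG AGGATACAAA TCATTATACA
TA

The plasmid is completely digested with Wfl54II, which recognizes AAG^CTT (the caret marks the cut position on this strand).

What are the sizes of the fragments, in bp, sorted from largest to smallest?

77, 62, 43 bp

Wfl54II sites (AAGCTT) start at positions 3, 80, 142.
Wfl54II cuts after base 3 of each site, so after positions 5, 82, 144.
Circular molecule, 3 cuts → 3 fragments:
  6–82 → 77 bp
  83–144 → 62 bp
  145–182 then 1–5 → 38 + 5 = 43 bp
Sorted largest to smallest: 77, 62, 43 bp.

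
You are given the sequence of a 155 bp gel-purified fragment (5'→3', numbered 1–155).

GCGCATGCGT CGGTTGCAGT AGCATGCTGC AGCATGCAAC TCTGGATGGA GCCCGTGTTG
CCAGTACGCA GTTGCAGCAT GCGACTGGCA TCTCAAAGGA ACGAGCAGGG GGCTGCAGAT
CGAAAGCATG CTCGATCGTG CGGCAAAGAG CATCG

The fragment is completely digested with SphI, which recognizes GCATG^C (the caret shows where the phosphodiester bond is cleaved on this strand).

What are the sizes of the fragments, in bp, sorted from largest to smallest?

SphI sites (GCATGC) start at positions 3, 22, 32, 77, 126.
SphI cuts after base 5 of each site (before the last base), so after positions 7, 26, 36, 81, 130.
Linear molecule, 5 cuts → 6 fragments:
  1–7 → 7 bp
  8–26 → 19 bp
  27–36 → 10 bp
  37–81 → 45 bp
  82–130 → 49 bp
  131–155 → 25 bp
Sorted largest to smallest: 49, 45, 25, 19, 10, 7 bp.

49, 45, 25, 19, 10, 7 bp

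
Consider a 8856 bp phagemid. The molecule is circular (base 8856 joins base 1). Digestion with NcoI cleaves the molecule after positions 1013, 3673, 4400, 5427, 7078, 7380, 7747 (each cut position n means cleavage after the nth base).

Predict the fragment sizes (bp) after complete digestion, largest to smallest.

2660, 2122, 1651, 1027, 727, 367, 302 bp

Circular molecule, 7 cuts → 7 fragments:
  3673 − 1013 = 2660 bp
  4400 − 3673 = 727 bp
  5427 − 4400 = 1027 bp
  7078 − 5427 = 1651 bp
  7380 − 7078 = 302 bp
  7747 − 7380 = 367 bp
  wrap: 8856 − 7747 + 1013 = 2122 bp
Sorted largest to smallest: 2660, 2122, 1651, 1027, 727, 367, 302 bp.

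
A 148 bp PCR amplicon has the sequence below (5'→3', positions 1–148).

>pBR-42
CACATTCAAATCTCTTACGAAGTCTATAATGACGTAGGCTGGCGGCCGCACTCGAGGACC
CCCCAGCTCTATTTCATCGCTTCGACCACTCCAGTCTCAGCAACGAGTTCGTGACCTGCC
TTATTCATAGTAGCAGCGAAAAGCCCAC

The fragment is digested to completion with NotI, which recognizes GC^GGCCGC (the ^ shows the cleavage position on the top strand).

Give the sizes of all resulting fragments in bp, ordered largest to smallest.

The NotI site (GCGGCCGC) starts at position 42.
NotI cuts after base 2 of each site, so after position 43.
Linear molecule, 1 cut → 2 fragments:
  1–43 → 43 bp
  44–148 → 105 bp
Sorted largest to smallest: 105, 43 bp.

105, 43 bp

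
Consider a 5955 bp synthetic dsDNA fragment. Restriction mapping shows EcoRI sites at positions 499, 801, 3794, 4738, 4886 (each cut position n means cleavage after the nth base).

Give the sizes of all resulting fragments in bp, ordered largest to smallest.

Linear molecule, 5 cuts → 6 fragments:
  499 − 0 = 499 bp
  801 − 499 = 302 bp
  3794 − 801 = 2993 bp
  4738 − 3794 = 944 bp
  4886 − 4738 = 148 bp
  5955 − 4886 = 1069 bp
Sorted largest to smallest: 2993, 1069, 944, 499, 302, 148 bp.

2993, 1069, 944, 499, 302, 148 bp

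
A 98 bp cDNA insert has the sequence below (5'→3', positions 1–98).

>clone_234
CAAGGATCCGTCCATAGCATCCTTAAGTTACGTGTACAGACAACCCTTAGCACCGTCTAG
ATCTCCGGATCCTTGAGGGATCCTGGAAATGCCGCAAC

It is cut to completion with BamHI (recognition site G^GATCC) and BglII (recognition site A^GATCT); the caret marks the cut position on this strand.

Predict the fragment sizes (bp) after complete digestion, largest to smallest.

55, 20, 11, 8, 4 bp

BamHI sites (GGATCC) start at positions 4, 67, 78.
BamHI cuts after the first base of each site, so after positions 4, 67, 78.
The BglII site (AGATCT) starts at position 59.
BglII cuts after the first base of each site, so after position 59.
Combined cut positions: 4, 59, 67, 78.
Linear molecule, 4 cuts → 5 fragments:
  1–4 → 4 bp
  5–59 → 55 bp
  60–67 → 8 bp
  68–78 → 11 bp
  79–98 → 20 bp
Sorted largest to smallest: 55, 20, 11, 8, 4 bp.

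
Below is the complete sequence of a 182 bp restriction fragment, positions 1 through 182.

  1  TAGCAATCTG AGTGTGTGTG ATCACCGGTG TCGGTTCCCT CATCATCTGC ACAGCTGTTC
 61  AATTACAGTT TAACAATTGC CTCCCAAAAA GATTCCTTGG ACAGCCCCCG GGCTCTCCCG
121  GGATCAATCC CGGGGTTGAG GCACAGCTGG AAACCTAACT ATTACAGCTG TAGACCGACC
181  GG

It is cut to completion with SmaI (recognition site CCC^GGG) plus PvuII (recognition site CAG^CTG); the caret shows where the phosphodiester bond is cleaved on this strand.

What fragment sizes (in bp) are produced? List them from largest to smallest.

55, 54, 21, 15, 15, 12, 10 bp

SmaI sites (CCCGGG) start at positions 107, 117, 129.
SmaI cuts after base 3 of each site, so after positions 109, 119, 131.
PvuII sites (CAGCTG) start at positions 52, 144, 165.
PvuII cuts after base 3 of each site, so after positions 54, 146, 167.
Combined cut positions: 54, 109, 119, 131, 146, 167.
Linear molecule, 6 cuts → 7 fragments:
  1–54 → 54 bp
  55–109 → 55 bp
  110–119 → 10 bp
  120–131 → 12 bp
  132–146 → 15 bp
  147–167 → 21 bp
  168–182 → 15 bp
Sorted largest to smallest: 55, 54, 21, 15, 15, 12, 10 bp.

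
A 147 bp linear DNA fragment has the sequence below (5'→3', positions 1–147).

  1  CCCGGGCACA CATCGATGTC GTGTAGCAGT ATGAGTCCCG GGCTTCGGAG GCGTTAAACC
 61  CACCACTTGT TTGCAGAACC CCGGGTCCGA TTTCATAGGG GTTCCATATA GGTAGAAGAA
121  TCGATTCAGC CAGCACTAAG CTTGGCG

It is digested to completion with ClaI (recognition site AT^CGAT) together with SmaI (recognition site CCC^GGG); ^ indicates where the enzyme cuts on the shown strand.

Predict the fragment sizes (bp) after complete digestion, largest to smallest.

43, 39, 26, 26, 10, 3 bp

ClaI sites (ATCGAT) start at positions 12, 120.
ClaI cuts after base 2 of each site, so after positions 13, 121.
SmaI sites (CCCGGG) start at positions 1, 37, 80.
SmaI cuts after base 3 of each site, so after positions 3, 39, 82.
Combined cut positions: 3, 13, 39, 82, 121.
Linear molecule, 5 cuts → 6 fragments:
  1–3 → 3 bp
  4–13 → 10 bp
  14–39 → 26 bp
  40–82 → 43 bp
  83–121 → 39 bp
  122–147 → 26 bp
Sorted largest to smallest: 43, 39, 26, 26, 10, 3 bp.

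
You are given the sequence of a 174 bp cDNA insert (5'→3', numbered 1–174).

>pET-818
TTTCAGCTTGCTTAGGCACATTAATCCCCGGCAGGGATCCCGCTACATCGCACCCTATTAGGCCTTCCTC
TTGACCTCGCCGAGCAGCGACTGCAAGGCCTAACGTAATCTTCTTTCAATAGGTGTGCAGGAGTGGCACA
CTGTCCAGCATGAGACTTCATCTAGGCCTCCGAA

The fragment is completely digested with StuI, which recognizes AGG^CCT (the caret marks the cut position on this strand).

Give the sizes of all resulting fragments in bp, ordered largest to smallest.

StuI sites (AGGCCT) start at positions 60, 96, 164.
StuI cuts after base 3 of each site, so after positions 62, 98, 166.
Linear molecule, 3 cuts → 4 fragments:
  1–62 → 62 bp
  63–98 → 36 bp
  99–166 → 68 bp
  167–174 → 8 bp
Sorted largest to smallest: 68, 62, 36, 8 bp.

68, 62, 36, 8 bp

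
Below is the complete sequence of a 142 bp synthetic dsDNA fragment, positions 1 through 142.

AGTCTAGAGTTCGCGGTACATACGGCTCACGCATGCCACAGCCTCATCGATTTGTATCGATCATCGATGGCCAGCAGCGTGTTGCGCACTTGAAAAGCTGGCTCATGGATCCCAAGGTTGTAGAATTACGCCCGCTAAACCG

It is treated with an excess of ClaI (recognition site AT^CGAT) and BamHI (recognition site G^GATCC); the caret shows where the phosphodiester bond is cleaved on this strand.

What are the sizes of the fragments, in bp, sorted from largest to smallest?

ClaI sites (ATCGAT) start at positions 46, 56, 63.
ClaI cuts after base 2 of each site, so after positions 47, 57, 64.
The BamHI site (GGATCC) starts at position 107.
BamHI cuts after the first base of each site, so after position 107.
Combined cut positions: 47, 57, 64, 107.
Linear molecule, 4 cuts → 5 fragments:
  1–47 → 47 bp
  48–57 → 10 bp
  58–64 → 7 bp
  65–107 → 43 bp
  108–142 → 35 bp
Sorted largest to smallest: 47, 43, 35, 10, 7 bp.

47, 43, 35, 10, 7 bp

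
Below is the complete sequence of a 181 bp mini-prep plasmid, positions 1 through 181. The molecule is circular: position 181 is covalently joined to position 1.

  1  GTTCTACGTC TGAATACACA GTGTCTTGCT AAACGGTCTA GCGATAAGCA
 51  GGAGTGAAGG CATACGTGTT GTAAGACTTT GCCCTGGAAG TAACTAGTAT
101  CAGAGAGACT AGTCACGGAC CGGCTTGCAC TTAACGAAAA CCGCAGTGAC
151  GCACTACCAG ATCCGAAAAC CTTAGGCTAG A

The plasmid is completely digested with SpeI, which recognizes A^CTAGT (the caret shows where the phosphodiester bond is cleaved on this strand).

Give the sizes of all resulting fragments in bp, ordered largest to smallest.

SpeI sites (ACTAGT) start at positions 93, 108.
SpeI cuts after the first base of each site, so after positions 93, 108.
Circular molecule, 2 cuts → 2 fragments:
  94–108 → 15 bp
  109–181 then 1–93 → 73 + 93 = 166 bp
Sorted largest to smallest: 166, 15 bp.

166, 15 bp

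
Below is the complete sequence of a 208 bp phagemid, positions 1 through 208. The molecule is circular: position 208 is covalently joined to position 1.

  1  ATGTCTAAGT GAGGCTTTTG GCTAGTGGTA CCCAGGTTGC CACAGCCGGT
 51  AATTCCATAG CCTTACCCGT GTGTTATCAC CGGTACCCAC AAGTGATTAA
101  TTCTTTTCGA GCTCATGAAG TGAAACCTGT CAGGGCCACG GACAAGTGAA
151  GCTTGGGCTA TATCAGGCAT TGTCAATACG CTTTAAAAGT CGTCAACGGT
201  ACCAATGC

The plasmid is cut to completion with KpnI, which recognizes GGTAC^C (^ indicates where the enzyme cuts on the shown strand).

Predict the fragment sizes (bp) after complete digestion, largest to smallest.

KpnI sites (GGTACC) start at positions 27, 82, 198.
KpnI cuts after base 5 of each site (before the last base), so after positions 31, 86, 202.
Circular molecule, 3 cuts → 3 fragments:
  32–86 → 55 bp
  87–202 → 116 bp
  203–208 then 1–31 → 6 + 31 = 37 bp
Sorted largest to smallest: 116, 55, 37 bp.

116, 55, 37 bp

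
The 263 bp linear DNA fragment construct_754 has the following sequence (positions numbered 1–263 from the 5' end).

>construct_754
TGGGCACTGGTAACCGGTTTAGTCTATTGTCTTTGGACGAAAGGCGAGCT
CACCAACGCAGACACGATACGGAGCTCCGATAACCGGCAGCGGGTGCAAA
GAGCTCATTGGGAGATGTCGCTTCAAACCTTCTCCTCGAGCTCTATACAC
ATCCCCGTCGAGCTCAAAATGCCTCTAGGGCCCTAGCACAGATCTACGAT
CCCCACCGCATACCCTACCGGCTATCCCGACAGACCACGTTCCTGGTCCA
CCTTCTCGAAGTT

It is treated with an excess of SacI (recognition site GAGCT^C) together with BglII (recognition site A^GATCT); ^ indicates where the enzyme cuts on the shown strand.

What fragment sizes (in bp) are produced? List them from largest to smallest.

SacI sites (GAGCTC) start at positions 46, 72, 101, 138, 160.
SacI cuts after base 5 of each site (before the last base), so after positions 50, 76, 105, 142, 164.
The BglII site (AGATCT) starts at position 190.
BglII cuts after the first base of each site, so after position 190.
Combined cut positions: 50, 76, 105, 142, 164, 190.
Linear molecule, 6 cuts → 7 fragments:
  1–50 → 50 bp
  51–76 → 26 bp
  77–105 → 29 bp
  106–142 → 37 bp
  143–164 → 22 bp
  165–190 → 26 bp
  191–263 → 73 bp
Sorted largest to smallest: 73, 50, 37, 29, 26, 26, 22 bp.

73, 50, 37, 29, 26, 26, 22 bp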